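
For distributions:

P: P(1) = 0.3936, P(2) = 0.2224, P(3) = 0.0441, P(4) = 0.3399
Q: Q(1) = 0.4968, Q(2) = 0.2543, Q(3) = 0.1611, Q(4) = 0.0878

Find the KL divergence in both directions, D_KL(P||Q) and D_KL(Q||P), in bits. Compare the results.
D_KL(P||Q) = 0.4061 bits, D_KL(Q||P) = 0.3457 bits. D_KL(P||Q) is larger than D_KL(Q||P) by 0.0604 bits; the two directions differ.

D_KL(P||Q) = Σ P(x) log₂(P(x)/Q(x))

Computing term by term:
  P(1)·log₂(P(1)/Q(1)) = 0.3936·log₂(0.3936/0.4968) = -0.13222
  P(2)·log₂(P(2)/Q(2)) = 0.2224·log₂(0.2224/0.2543) = -0.04301
  P(3)·log₂(P(3)/Q(3)) = 0.0441·log₂(0.0441/0.1611) = -0.08243
  P(4)·log₂(P(4)/Q(4)) = 0.3399·log₂(0.3399/0.0878) = 0.66376

D_KL(P||Q) = -0.13222 - 0.04301 - 0.08243 + 0.66376 = 0.40610 ≈ 0.4061 bits

D_KL(Q||P) = Σ Q(x) log₂(Q(x)/P(x))

Computing term by term:
  Q(1)·log₂(Q(1)/P(1)) = 0.4968·log₂(0.4968/0.3936) = 0.16689
  Q(2)·log₂(Q(2)/P(2)) = 0.2543·log₂(0.2543/0.2224) = 0.04918
  Q(3)·log₂(Q(3)/P(3)) = 0.1611·log₂(0.1611/0.0441) = 0.30111
  Q(4)·log₂(Q(4)/P(4)) = 0.0878·log₂(0.0878/0.3399) = -0.17146

D_KL(Q||P) = 0.16689 + 0.04918 + 0.30111 - 0.17146 = 0.34572 ≈ 0.3457 bits

These are NOT equal (difference: 0.0604 bits). KL divergence is asymmetric: D_KL(P||Q) ≠ D_KL(Q||P) in general.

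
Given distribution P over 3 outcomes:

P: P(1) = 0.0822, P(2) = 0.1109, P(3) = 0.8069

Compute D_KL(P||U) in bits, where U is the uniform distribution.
0.6870 bits

U(i) = 1/3 for all i

D_KL(P||U) = Σ P(x) log₂(P(x) / (1/3))
           = Σ P(x) log₂(P(x)) + log₂(3)
           = log₂(3) - H(P)

H(P) = -Σ P(x) log₂(P(x)):
  -P(1)·log₂(P(1)) = -(0.0822)·log₂(0.0822) = 0.29631
  -P(2)·log₂(P(2)) = -(0.1109)·log₂(0.1109) = 0.35185
  -P(3)·log₂(P(3)) = -(0.8069)·log₂(0.8069) = 0.24977
H(P) = 0.29631 + 0.35185 + 0.24977 = 0.89793 bits

log₂(3) = 1.58496 bits

D_KL(P||U) = 1.58496 - 0.89793 = 0.68703 ≈ 0.6870 bits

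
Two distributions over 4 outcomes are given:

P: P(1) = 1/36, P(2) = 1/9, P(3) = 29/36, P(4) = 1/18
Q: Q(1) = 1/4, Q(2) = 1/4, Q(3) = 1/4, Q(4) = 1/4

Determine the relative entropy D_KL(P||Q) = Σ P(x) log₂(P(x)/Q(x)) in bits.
1.0212 bits

D_KL(P||Q) = Σ P(x) log₂(P(x)/Q(x))

Computing term by term:
  P(1)·log₂(P(1)/Q(1)) = (1/36)·log₂((1/36)/(1/4)) = -0.08805
  P(2)·log₂(P(2)/Q(2)) = (1/9)·log₂((1/9)/(1/4)) = -0.12999
  P(3)·log₂(P(3)/Q(3)) = (29/36)·log₂((29/36)/(1/4)) = 1.35982
  P(4)·log₂(P(4)/Q(4)) = (1/18)·log₂((1/18)/(1/4)) = -0.12055

D_KL(P||Q) = -0.08805 - 0.12999 + 1.35982 - 0.12055 = 1.02123 ≈ 1.0212 bits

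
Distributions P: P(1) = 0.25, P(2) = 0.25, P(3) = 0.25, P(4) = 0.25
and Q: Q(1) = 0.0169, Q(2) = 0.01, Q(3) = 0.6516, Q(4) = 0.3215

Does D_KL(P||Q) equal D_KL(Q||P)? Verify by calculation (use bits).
D_KL(P||Q) = 1.6964 bits, D_KL(Q||P) = 0.9051 bits. No — D_KL(P||Q) ≠ D_KL(Q||P) for this pair.

D_KL(P||Q) = Σ P(x) log₂(P(x)/Q(x))

Computing term by term:
  P(1)·log₂(P(1)/Q(1)) = 0.25·log₂(0.25/0.0169) = 0.97171
  P(2)·log₂(P(2)/Q(2)) = 0.25·log₂(0.25/0.01) = 1.16096
  P(3)·log₂(P(3)/Q(3)) = 0.25·log₂(0.25/0.6516) = -0.34551
  P(4)·log₂(P(4)/Q(4)) = 0.25·log₂(0.25/0.3215) = -0.09072

D_KL(P||Q) = 0.97171 + 1.16096 - 0.34551 - 0.09072 = 1.69644 ≈ 1.6964 bits

D_KL(Q||P) = Σ Q(x) log₂(Q(x)/P(x))

Computing term by term:
  Q(1)·log₂(Q(1)/P(1)) = 0.0169·log₂(0.0169/0.25) = -0.06569
  Q(2)·log₂(Q(2)/P(2)) = 0.01·log₂(0.01/0.25) = -0.04644
  Q(3)·log₂(Q(3)/P(3)) = 0.6516·log₂(0.6516/0.25) = 0.90055
  Q(4)·log₂(Q(4)/P(4)) = 0.3215·log₂(0.3215/0.25) = 0.11667

D_KL(Q||P) = -0.06569 - 0.04644 + 0.90055 + 0.11667 = 0.90509 ≈ 0.9051 bits

These are NOT equal (difference: 0.7913 bits). KL divergence is asymmetric: D_KL(P||Q) ≠ D_KL(Q||P) in general.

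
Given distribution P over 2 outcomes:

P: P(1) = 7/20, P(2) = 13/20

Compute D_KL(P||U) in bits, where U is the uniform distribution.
0.0659 bits

U(i) = 1/2 for all i

D_KL(P||U) = Σ P(x) log₂(P(x) / (1/2))
           = Σ P(x) log₂(P(x)) + log₂(2)
           = log₂(2) - H(P)

H(P) = -Σ P(x) log₂(P(x)):
  -P(1)·log₂(P(1)) = -(7/20)·log₂(7/20) = 0.53010
  -P(2)·log₂(P(2)) = -(13/20)·log₂(13/20) = 0.40397
H(P) = 0.53010 + 0.40397 = 0.93407 bits

log₂(2) = 1.00000 bits

D_KL(P||U) = 1.00000 - 0.93407 = 0.06593 ≈ 0.0659 bits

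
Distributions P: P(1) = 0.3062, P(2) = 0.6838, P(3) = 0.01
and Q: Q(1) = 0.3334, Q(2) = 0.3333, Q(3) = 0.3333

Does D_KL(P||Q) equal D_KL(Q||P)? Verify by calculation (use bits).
D_KL(P||Q) = 0.6207 bits, D_KL(Q||P) = 1.3815 bits. No — D_KL(P||Q) ≠ D_KL(Q||P) for this pair.

D_KL(P||Q) = Σ P(x) log₂(P(x)/Q(x))

Computing term by term:
  P(1)·log₂(P(1)/Q(1)) = 0.3062·log₂(0.3062/0.3334) = -0.03760
  P(2)·log₂(P(2)/Q(2)) = 0.6838·log₂(0.6838/0.3333) = 0.70893
  P(3)·log₂(P(3)/Q(3)) = 0.01·log₂(0.01/0.3333) = -0.05059

D_KL(P||Q) = -0.03760 + 0.70893 - 0.05059 = 0.62074 ≈ 0.6207 bits

D_KL(Q||P) = Σ Q(x) log₂(Q(x)/P(x))

Computing term by term:
  Q(1)·log₂(Q(1)/P(1)) = 0.3334·log₂(0.3334/0.3062) = 0.04093
  Q(2)·log₂(Q(2)/P(2)) = 0.3333·log₂(0.3333/0.6838) = -0.34555
  Q(3)·log₂(Q(3)/P(3)) = 0.3333·log₂(0.3333/0.01) = 1.68608

D_KL(Q||P) = 0.04093 - 0.34555 + 1.68608 = 1.38146 ≈ 1.3815 bits

These are NOT equal (difference: 0.7608 bits). KL divergence is asymmetric: D_KL(P||Q) ≠ D_KL(Q||P) in general.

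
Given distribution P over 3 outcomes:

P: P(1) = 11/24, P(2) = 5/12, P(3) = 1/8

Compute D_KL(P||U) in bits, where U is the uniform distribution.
0.1678 bits

U(i) = 1/3 for all i

D_KL(P||U) = Σ P(x) log₂(P(x) / (1/3))
           = Σ P(x) log₂(P(x)) + log₂(3)
           = log₂(3) - H(P)

H(P) = -Σ P(x) log₂(P(x)):
  -P(1)·log₂(P(1)) = -(11/24)·log₂(11/24) = 0.51587
  -P(2)·log₂(P(2)) = -(5/12)·log₂(5/12) = 0.52626
  -P(3)·log₂(P(3)) = -(1/8)·log₂(1/8) = 0.37500
H(P) = 0.51587 + 0.52626 + 0.37500 = 1.41713 bits

log₂(3) = 1.58496 bits

D_KL(P||U) = 1.58496 - 1.41713 = 0.16783 ≈ 0.1678 bits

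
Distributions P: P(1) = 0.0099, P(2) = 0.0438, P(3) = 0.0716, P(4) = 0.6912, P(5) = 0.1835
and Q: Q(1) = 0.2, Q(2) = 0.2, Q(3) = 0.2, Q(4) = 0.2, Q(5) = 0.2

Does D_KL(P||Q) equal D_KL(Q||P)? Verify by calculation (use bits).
D_KL(P||Q) = 0.9688 bits, D_KL(Q||P) = 1.2689 bits. No — D_KL(P||Q) ≠ D_KL(Q||P) for this pair.

D_KL(P||Q) = Σ P(x) log₂(P(x)/Q(x))

Computing term by term:
  P(1)·log₂(P(1)/Q(1)) = 0.0099·log₂(0.0099/0.2) = -0.04293
  P(2)·log₂(P(2)/Q(2)) = 0.0438·log₂(0.0438/0.2) = -0.09597
  P(3)·log₂(P(3)/Q(3)) = 0.0716·log₂(0.0716/0.2) = -0.10611
  P(4)·log₂(P(4)/Q(4)) = 0.6912·log₂(0.6912/0.2) = 1.23663
  P(5)·log₂(P(5)/Q(5)) = 0.1835·log₂(0.1835/0.2) = -0.02279

D_KL(P||Q) = -0.04293 - 0.09597 - 0.10611 + 1.23663 - 0.02279 = 0.96883 ≈ 0.9688 bits

D_KL(Q||P) = Σ Q(x) log₂(Q(x)/P(x))

Computing term by term:
  Q(1)·log₂(Q(1)/P(1)) = 0.2·log₂(0.2/0.0099) = 0.86729
  Q(2)·log₂(Q(2)/P(2)) = 0.2·log₂(0.2/0.0438) = 0.43820
  Q(3)·log₂(Q(3)/P(3)) = 0.2·log₂(0.2/0.0716) = 0.29639
  Q(4)·log₂(Q(4)/P(4)) = 0.2·log₂(0.2/0.6912) = -0.35782
  Q(5)·log₂(Q(5)/P(5)) = 0.2·log₂(0.2/0.1835) = 0.02484

D_KL(Q||P) = 0.86729 + 0.43820 + 0.29639 - 0.35782 + 0.02484 = 1.26890 ≈ 1.2689 bits

These are NOT equal (difference: 0.3001 bits). KL divergence is asymmetric: D_KL(P||Q) ≠ D_KL(Q||P) in general.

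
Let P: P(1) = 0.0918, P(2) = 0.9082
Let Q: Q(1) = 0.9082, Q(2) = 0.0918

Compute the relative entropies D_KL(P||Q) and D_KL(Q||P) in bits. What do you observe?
D_KL(P||Q) = 2.6994 bits, D_KL(Q||P) = 2.6994 bits. The two directions give the same value here, because Q is a self-inverse relabeling of P; in general KL divergence is asymmetric.

D_KL(P||Q) = Σ P(x) log₂(P(x)/Q(x))

Computing term by term:
  P(1)·log₂(P(1)/Q(1)) = 0.0918·log₂(0.0918/0.9082) = -0.30353
  P(2)·log₂(P(2)/Q(2)) = 0.9082·log₂(0.9082/0.0918) = 3.00291

D_KL(P||Q) = -0.30353 + 3.00291 = 2.69938 ≈ 2.6994 bits

D_KL(Q||P) = Σ Q(x) log₂(Q(x)/P(x))

Computing term by term:
  Q(1)·log₂(Q(1)/P(1)) = 0.9082·log₂(0.9082/0.0918) = 3.00291
  Q(2)·log₂(Q(2)/P(2)) = 0.0918·log₂(0.0918/0.9082) = -0.30353

D_KL(Q||P) = 3.00291 - 0.30353 = 2.69938 ≈ 2.6994 bits

These ARE equal here. Q is P with outcomes relabeled (Q(1) = P(2), Q(2) = P(1)) by a relabeling that is its own inverse, so the two sums contain exactly the same terms in a different order. This is a special case — KL divergence is not symmetric in general: D_KL(P||Q) ≠ D_KL(Q||P) for most P, Q.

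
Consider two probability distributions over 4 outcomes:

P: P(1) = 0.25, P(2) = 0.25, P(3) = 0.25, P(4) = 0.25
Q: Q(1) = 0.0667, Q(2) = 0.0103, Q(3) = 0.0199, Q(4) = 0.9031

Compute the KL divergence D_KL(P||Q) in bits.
2.0764 bits

D_KL(P||Q) = Σ P(x) log₂(P(x)/Q(x))

Computing term by term:
  P(1)·log₂(P(1)/Q(1)) = 0.25·log₂(0.25/0.0667) = 0.47654
  P(2)·log₂(P(2)/Q(2)) = 0.25·log₂(0.25/0.0103) = 1.15030
  P(3)·log₂(P(3)/Q(3)) = 0.25·log₂(0.25/0.0199) = 0.91277
  P(4)·log₂(P(4)/Q(4)) = 0.25·log₂(0.25/0.9031) = -0.46324

D_KL(P||Q) = 0.47654 + 1.15030 + 0.91277 - 0.46324 = 2.07637 ≈ 2.0764 bits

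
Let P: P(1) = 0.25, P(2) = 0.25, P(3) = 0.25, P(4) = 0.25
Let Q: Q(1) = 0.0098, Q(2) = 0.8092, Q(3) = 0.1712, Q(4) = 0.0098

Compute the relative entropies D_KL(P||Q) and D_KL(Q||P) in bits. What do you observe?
D_KL(P||Q) = 2.0494 bits, D_KL(Q||P) = 1.1861 bits. The two directions give different values (D_KL(P||Q) exceeds D_KL(Q||P) by 0.8633 bits): KL divergence is asymmetric.

D_KL(P||Q) = Σ P(x) log₂(P(x)/Q(x))

Computing term by term:
  P(1)·log₂(P(1)/Q(1)) = 0.25·log₂(0.25/0.0098) = 1.16825
  P(2)·log₂(P(2)/Q(2)) = 0.25·log₂(0.25/0.8092) = -0.42364
  P(3)·log₂(P(3)/Q(3)) = 0.25·log₂(0.25/0.1712) = 0.13656
  P(4)·log₂(P(4)/Q(4)) = 0.25·log₂(0.25/0.0098) = 1.16825

D_KL(P||Q) = 1.16825 - 0.42364 + 0.13656 + 1.16825 = 2.04942 ≈ 2.0494 bits

D_KL(Q||P) = Σ Q(x) log₂(Q(x)/P(x))

Computing term by term:
  Q(1)·log₂(Q(1)/P(1)) = 0.0098·log₂(0.0098/0.25) = -0.04580
  Q(2)·log₂(Q(2)/P(2)) = 0.8092·log₂(0.8092/0.25) = 1.37124
  Q(3)·log₂(Q(3)/P(3)) = 0.1712·log₂(0.1712/0.25) = -0.09352
  Q(4)·log₂(Q(4)/P(4)) = 0.0098·log₂(0.0098/0.25) = -0.04580

D_KL(Q||P) = -0.04580 + 1.37124 - 0.09352 - 0.04580 = 1.18612 ≈ 1.1861 bits

These are NOT equal (difference: 0.8633 bits). KL divergence is asymmetric: D_KL(P||Q) ≠ D_KL(Q||P) in general.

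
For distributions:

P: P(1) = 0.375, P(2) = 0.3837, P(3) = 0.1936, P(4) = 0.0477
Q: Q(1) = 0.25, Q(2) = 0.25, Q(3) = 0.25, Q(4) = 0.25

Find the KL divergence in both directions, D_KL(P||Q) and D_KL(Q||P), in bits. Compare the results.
D_KL(P||Q) = 0.2711 bits, D_KL(Q||P) = 0.3889 bits. D_KL(Q||P) is larger than D_KL(P||Q) by 0.1178 bits; the two directions differ.

D_KL(P||Q) = Σ P(x) log₂(P(x)/Q(x))

Computing term by term:
  P(1)·log₂(P(1)/Q(1)) = 0.375·log₂(0.375/0.25) = 0.21936
  P(2)·log₂(P(2)/Q(2)) = 0.3837·log₂(0.3837/0.25) = 0.23715
  P(3)·log₂(P(3)/Q(3)) = 0.1936·log₂(0.1936/0.25) = -0.07141
  P(4)·log₂(P(4)/Q(4)) = 0.0477·log₂(0.0477/0.25) = -0.11400

D_KL(P||Q) = 0.21936 + 0.23715 - 0.07141 - 0.11400 = 0.27110 ≈ 0.2711 bits

D_KL(Q||P) = Σ Q(x) log₂(Q(x)/P(x))

Computing term by term:
  Q(1)·log₂(Q(1)/P(1)) = 0.25·log₂(0.25/0.375) = -0.14624
  Q(2)·log₂(Q(2)/P(2)) = 0.25·log₂(0.25/0.3837) = -0.15451
  Q(3)·log₂(Q(3)/P(3)) = 0.25·log₂(0.25/0.1936) = 0.09221
  Q(4)·log₂(Q(4)/P(4)) = 0.25·log₂(0.25/0.0477) = 0.59747

D_KL(Q||P) = -0.14624 - 0.15451 + 0.09221 + 0.59747 = 0.38893 ≈ 0.3889 bits

These are NOT equal (difference: 0.1178 bits). KL divergence is asymmetric: D_KL(P||Q) ≠ D_KL(Q||P) in general.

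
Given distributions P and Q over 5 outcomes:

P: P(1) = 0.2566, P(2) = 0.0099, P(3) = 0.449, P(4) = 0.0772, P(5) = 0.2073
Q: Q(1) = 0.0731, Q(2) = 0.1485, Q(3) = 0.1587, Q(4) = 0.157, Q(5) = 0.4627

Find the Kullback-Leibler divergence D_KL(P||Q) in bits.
0.7807 bits

D_KL(P||Q) = Σ P(x) log₂(P(x)/Q(x))

Computing term by term:
  P(1)·log₂(P(1)/Q(1)) = 0.2566·log₂(0.2566/0.0731) = 0.46485
  P(2)·log₂(P(2)/Q(2)) = 0.0099·log₂(0.0099/0.1485) = -0.03868
  P(3)·log₂(P(3)/Q(3)) = 0.449·log₂(0.449/0.1587) = 0.67369
  P(4)·log₂(P(4)/Q(4)) = 0.0772·log₂(0.0772/0.157) = -0.07906
  P(5)·log₂(P(5)/Q(5)) = 0.2073·log₂(0.2073/0.4627) = -0.24013

D_KL(P||Q) = 0.46485 - 0.03868 + 0.67369 - 0.07906 - 0.24013 = 0.78067 ≈ 0.7807 bits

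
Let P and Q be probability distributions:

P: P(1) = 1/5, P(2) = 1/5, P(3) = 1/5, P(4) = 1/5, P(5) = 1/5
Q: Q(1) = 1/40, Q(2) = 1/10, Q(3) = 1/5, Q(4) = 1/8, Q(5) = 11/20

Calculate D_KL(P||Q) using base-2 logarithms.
0.6437 bits

D_KL(P||Q) = Σ P(x) log₂(P(x)/Q(x))

Computing term by term:
  P(1)·log₂(P(1)/Q(1)) = (1/5)·log₂((1/5)/(1/40)) = 0.60000
  P(2)·log₂(P(2)/Q(2)) = (1/5)·log₂((1/5)/(1/10)) = 0.20000
  P(3)·log₂(P(3)/Q(3)) = (1/5)·log₂((1/5)/(1/5)) = 0.00000
  P(4)·log₂(P(4)/Q(4)) = (1/5)·log₂((1/5)/(1/8)) = 0.13561
  P(5)·log₂(P(5)/Q(5)) = (1/5)·log₂((1/5)/(11/20)) = -0.29189

D_KL(P||Q) = 0.60000 + 0.20000 + 0.00000 + 0.13561 - 0.29189 = 0.64372 ≈ 0.6437 bits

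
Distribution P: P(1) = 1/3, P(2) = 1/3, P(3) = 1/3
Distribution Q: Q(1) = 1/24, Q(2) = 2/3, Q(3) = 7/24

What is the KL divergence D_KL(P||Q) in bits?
0.7309 bits

D_KL(P||Q) = Σ P(x) log₂(P(x)/Q(x))

Computing term by term:
  P(1)·log₂(P(1)/Q(1)) = (1/3)·log₂((1/3)/(1/24)) = 1.00000
  P(2)·log₂(P(2)/Q(2)) = (1/3)·log₂((1/3)/(2/3)) = -0.33333
  P(3)·log₂(P(3)/Q(3)) = (1/3)·log₂((1/3)/(7/24)) = 0.06422

D_KL(P||Q) = 1.00000 - 0.33333 + 0.06422 = 0.73089 ≈ 0.7309 bits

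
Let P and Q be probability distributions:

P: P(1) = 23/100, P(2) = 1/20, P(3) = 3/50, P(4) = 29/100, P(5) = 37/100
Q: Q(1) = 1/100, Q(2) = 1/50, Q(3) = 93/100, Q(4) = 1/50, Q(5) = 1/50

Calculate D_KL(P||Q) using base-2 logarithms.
3.5456 bits

D_KL(P||Q) = Σ P(x) log₂(P(x)/Q(x))

Computing term by term:
  P(1)·log₂(P(1)/Q(1)) = (23/100)·log₂((23/100)/(1/100)) = 1.04042
  P(2)·log₂(P(2)/Q(2)) = (1/20)·log₂((1/20)/(1/50)) = 0.06610
  P(3)·log₂(P(3)/Q(3)) = (3/50)·log₂((3/50)/(93/100)) = -0.23725
  P(4)·log₂(P(4)/Q(4)) = (29/100)·log₂((29/100)/(1/50)) = 1.11881
  P(5)·log₂(P(5)/Q(5)) = (37/100)·log₂((37/100)/(1/50)) = 1.55750

D_KL(P||Q) = 1.04042 + 0.06610 - 0.23725 + 1.11881 + 1.55750 = 3.54558 ≈ 3.5456 bits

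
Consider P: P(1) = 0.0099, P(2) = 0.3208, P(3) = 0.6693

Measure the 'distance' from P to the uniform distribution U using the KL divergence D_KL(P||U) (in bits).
0.6051 bits

U(i) = 1/3 for all i

D_KL(P||U) = Σ P(x) log₂(P(x) / (1/3))
           = Σ P(x) log₂(P(x)) + log₂(3)
           = log₂(3) - H(P)

H(P) = -Σ P(x) log₂(P(x)):
  -P(1)·log₂(P(1)) = -(0.0099)·log₂(0.0099) = 0.06592
  -P(2)·log₂(P(2)) = -(0.3208)·log₂(0.3208) = 0.52619
  -P(3)·log₂(P(3)) = -(0.6693)·log₂(0.6693) = 0.38771
H(P) = 0.06592 + 0.52619 + 0.38771 = 0.97982 bits

log₂(3) = 1.58496 bits

D_KL(P||U) = 1.58496 - 0.97982 = 0.60514 ≈ 0.6051 bits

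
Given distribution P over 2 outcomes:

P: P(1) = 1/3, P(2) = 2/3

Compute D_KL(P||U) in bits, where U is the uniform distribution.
0.0817 bits

U(i) = 1/2 for all i

D_KL(P||U) = Σ P(x) log₂(P(x) / (1/2))
           = Σ P(x) log₂(P(x)) + log₂(2)
           = log₂(2) - H(P)

H(P) = -Σ P(x) log₂(P(x)):
  -P(1)·log₂(P(1)) = -(1/3)·log₂(1/3) = 0.52832
  -P(2)·log₂(P(2)) = -(2/3)·log₂(2/3) = 0.38998
H(P) = 0.52832 + 0.38998 = 0.91830 bits

log₂(2) = 1.00000 bits

D_KL(P||U) = 1.00000 - 0.91830 = 0.08170 ≈ 0.0817 bits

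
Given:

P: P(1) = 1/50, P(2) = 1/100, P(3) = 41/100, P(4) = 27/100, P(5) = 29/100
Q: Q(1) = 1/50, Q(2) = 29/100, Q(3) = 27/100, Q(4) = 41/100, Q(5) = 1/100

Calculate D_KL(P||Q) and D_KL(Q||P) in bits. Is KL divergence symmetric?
D_KL(P||Q) = 1.4446 bits, D_KL(Q||P) = 1.4446 bits. The two values coincide for this particular pair, but no — KL divergence is not symmetric in general.

D_KL(P||Q) = Σ P(x) log₂(P(x)/Q(x))

Computing term by term:
  P(1)·log₂(P(1)/Q(1)) = (1/50)·log₂((1/50)/(1/50)) = 0.00000
  P(2)·log₂(P(2)/Q(2)) = (1/100)·log₂((1/100)/(29/100)) = -0.04858
  P(3)·log₂(P(3)/Q(3)) = (41/100)·log₂((41/100)/(27/100)) = 0.24709
  P(4)·log₂(P(4)/Q(4)) = (27/100)·log₂((27/100)/(41/100)) = -0.16272
  P(5)·log₂(P(5)/Q(5)) = (29/100)·log₂((29/100)/(1/100)) = 1.40881

D_KL(P||Q) = 0.00000 - 0.04858 + 0.24709 - 0.16272 + 1.40881 = 1.44460 ≈ 1.4446 bits

D_KL(Q||P) = Σ Q(x) log₂(Q(x)/P(x))

Computing term by term:
  Q(1)·log₂(Q(1)/P(1)) = (1/50)·log₂((1/50)/(1/50)) = 0.00000
  Q(2)·log₂(Q(2)/P(2)) = (29/100)·log₂((29/100)/(1/100)) = 1.40881
  Q(3)·log₂(Q(3)/P(3)) = (27/100)·log₂((27/100)/(41/100)) = -0.16272
  Q(4)·log₂(Q(4)/P(4)) = (41/100)·log₂((41/100)/(27/100)) = 0.24709
  Q(5)·log₂(Q(5)/P(5)) = (1/100)·log₂((1/100)/(29/100)) = -0.04858

D_KL(Q||P) = 0.00000 + 1.40881 - 0.16272 + 0.24709 - 0.04858 = 1.44460 ≈ 1.4446 bits

These ARE equal here. Q is P with outcomes relabeled (Q(2) = P(5), Q(3) = P(4), Q(4) = P(3), Q(5) = P(2)) by a relabeling that is its own inverse, so the two sums contain exactly the same terms in a different order. This is a special case — KL divergence is not symmetric in general: D_KL(P||Q) ≠ D_KL(Q||P) for most P, Q.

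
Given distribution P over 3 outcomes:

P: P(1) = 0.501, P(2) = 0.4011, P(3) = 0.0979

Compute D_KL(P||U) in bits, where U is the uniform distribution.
0.2286 bits

U(i) = 1/3 for all i

D_KL(P||U) = Σ P(x) log₂(P(x) / (1/3))
           = Σ P(x) log₂(P(x)) + log₂(3)
           = log₂(3) - H(P)

H(P) = -Σ P(x) log₂(P(x)):
  -P(1)·log₂(P(1)) = -(0.501)·log₂(0.501) = 0.49956
  -P(2)·log₂(P(2)) = -(0.4011)·log₂(0.4011) = 0.52864
  -P(3)·log₂(P(3)) = -(0.0979)·log₂(0.0979) = 0.32821
H(P) = 0.49956 + 0.52864 + 0.32821 = 1.35641 bits

log₂(3) = 1.58496 bits

D_KL(P||U) = 1.58496 - 1.35641 = 0.22855 ≈ 0.2286 bits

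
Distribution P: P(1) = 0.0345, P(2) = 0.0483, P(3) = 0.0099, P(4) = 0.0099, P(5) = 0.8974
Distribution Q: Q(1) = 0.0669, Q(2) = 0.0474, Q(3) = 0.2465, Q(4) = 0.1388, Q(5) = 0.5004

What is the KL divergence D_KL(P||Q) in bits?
0.6409 bits

D_KL(P||Q) = Σ P(x) log₂(P(x)/Q(x))

Computing term by term:
  P(1)·log₂(P(1)/Q(1)) = 0.0345·log₂(0.0345/0.0669) = -0.03296
  P(2)·log₂(P(2)/Q(2)) = 0.0483·log₂(0.0483/0.0474) = 0.00131
  P(3)·log₂(P(3)/Q(3)) = 0.0099·log₂(0.0099/0.2465) = -0.04592
  P(4)·log₂(P(4)/Q(4)) = 0.0099·log₂(0.0099/0.1388) = -0.03771
  P(5)·log₂(P(5)/Q(5)) = 0.8974·log₂(0.8974/0.5004) = 0.75621

D_KL(P||Q) = -0.03296 + 0.00131 - 0.04592 - 0.03771 + 0.75621 = 0.64093 ≈ 0.6409 bits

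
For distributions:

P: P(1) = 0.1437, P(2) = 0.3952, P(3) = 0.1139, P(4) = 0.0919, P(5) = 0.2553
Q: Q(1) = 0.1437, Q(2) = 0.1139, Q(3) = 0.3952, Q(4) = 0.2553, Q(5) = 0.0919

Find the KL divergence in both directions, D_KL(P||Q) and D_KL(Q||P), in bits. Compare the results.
D_KL(P||Q) = 0.7457 bits, D_KL(Q||P) = 0.7457 bits. The two directions give exactly the same value for this pair.

D_KL(P||Q) = Σ P(x) log₂(P(x)/Q(x))

Computing term by term:
  P(1)·log₂(P(1)/Q(1)) = 0.1437·log₂(0.1437/0.1437) = 0.00000
  P(2)·log₂(P(2)/Q(2)) = 0.3952·log₂(0.3952/0.1139) = 0.70931
  P(3)·log₂(P(3)/Q(3)) = 0.1139·log₂(0.1139/0.3952) = -0.20443
  P(4)·log₂(P(4)/Q(4)) = 0.0919·log₂(0.0919/0.2553) = -0.13547
  P(5)·log₂(P(5)/Q(5)) = 0.2553·log₂(0.2553/0.0919) = 0.37633

D_KL(P||Q) = 0.00000 + 0.70931 - 0.20443 - 0.13547 + 0.37633 = 0.74574 ≈ 0.7457 bits

D_KL(Q||P) = Σ Q(x) log₂(Q(x)/P(x))

Computing term by term:
  Q(1)·log₂(Q(1)/P(1)) = 0.1437·log₂(0.1437/0.1437) = 0.00000
  Q(2)·log₂(Q(2)/P(2)) = 0.1139·log₂(0.1139/0.3952) = -0.20443
  Q(3)·log₂(Q(3)/P(3)) = 0.3952·log₂(0.3952/0.1139) = 0.70931
  Q(4)·log₂(Q(4)/P(4)) = 0.2553·log₂(0.2553/0.0919) = 0.37633
  Q(5)·log₂(Q(5)/P(5)) = 0.0919·log₂(0.0919/0.2553) = -0.13547

D_KL(Q||P) = 0.00000 - 0.20443 + 0.70931 + 0.37633 - 0.13547 = 0.74574 ≈ 0.7457 bits

These ARE equal here. Q is P with outcomes relabeled (Q(2) = P(3), Q(3) = P(2), Q(4) = P(5), Q(5) = P(4)) by a relabeling that is its own inverse, so the two sums contain exactly the same terms in a different order. This is a special case — KL divergence is not symmetric in general: D_KL(P||Q) ≠ D_KL(Q||P) for most P, Q.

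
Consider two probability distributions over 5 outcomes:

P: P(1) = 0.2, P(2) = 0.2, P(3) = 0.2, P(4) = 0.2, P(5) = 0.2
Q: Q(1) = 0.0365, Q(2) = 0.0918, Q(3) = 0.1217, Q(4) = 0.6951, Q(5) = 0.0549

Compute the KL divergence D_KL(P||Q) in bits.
0.8724 bits

D_KL(P||Q) = Σ P(x) log₂(P(x)/Q(x))

Computing term by term:
  P(1)·log₂(P(1)/Q(1)) = 0.2·log₂(0.2/0.0365) = 0.49081
  P(2)·log₂(P(2)/Q(2)) = 0.2·log₂(0.2/0.0918) = 0.22469
  P(3)·log₂(P(3)/Q(3)) = 0.2·log₂(0.2/0.1217) = 0.14333
  P(4)·log₂(P(4)/Q(4)) = 0.2·log₂(0.2/0.6951) = -0.35944
  P(5)·log₂(P(5)/Q(5)) = 0.2·log₂(0.2/0.0549) = 0.37302

D_KL(P||Q) = 0.49081 + 0.22469 + 0.14333 - 0.35944 + 0.37302 = 0.87241 ≈ 0.8724 bits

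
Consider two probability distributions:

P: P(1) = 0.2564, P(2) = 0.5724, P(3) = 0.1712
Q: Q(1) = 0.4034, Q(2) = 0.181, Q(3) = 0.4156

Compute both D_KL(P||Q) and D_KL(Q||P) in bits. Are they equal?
D_KL(P||Q) = 0.5641 bits, D_KL(Q||P) = 0.4949 bits. No, they are not equal.

D_KL(P||Q) = Σ P(x) log₂(P(x)/Q(x))

Computing term by term:
  P(1)·log₂(P(1)/Q(1)) = 0.2564·log₂(0.2564/0.4034) = -0.16764
  P(2)·log₂(P(2)/Q(2)) = 0.5724·log₂(0.5724/0.181) = 0.95078
  P(3)·log₂(P(3)/Q(3)) = 0.1712·log₂(0.1712/0.4156) = -0.21905

D_KL(P||Q) = -0.16764 + 0.95078 - 0.21905 = 0.56409 ≈ 0.5641 bits

D_KL(Q||P) = Σ Q(x) log₂(Q(x)/P(x))

Computing term by term:
  Q(1)·log₂(Q(1)/P(1)) = 0.4034·log₂(0.4034/0.2564) = 0.26375
  Q(2)·log₂(Q(2)/P(2)) = 0.181·log₂(0.181/0.5724) = -0.30065
  Q(3)·log₂(Q(3)/P(3)) = 0.4156·log₂(0.4156/0.1712) = 0.53177

D_KL(Q||P) = 0.26375 - 0.30065 + 0.53177 = 0.49487 ≈ 0.4949 bits

These are NOT equal (difference: 0.0692 bits). KL divergence is asymmetric: D_KL(P||Q) ≠ D_KL(Q||P) in general.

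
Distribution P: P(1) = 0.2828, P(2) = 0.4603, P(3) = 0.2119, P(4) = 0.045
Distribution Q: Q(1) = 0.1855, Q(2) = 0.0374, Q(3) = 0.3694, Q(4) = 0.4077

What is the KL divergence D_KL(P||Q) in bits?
1.5260 bits

D_KL(P||Q) = Σ P(x) log₂(P(x)/Q(x))

Computing term by term:
  P(1)·log₂(P(1)/Q(1)) = 0.2828·log₂(0.2828/0.1855) = 0.17205
  P(2)·log₂(P(2)/Q(2)) = 0.4603·log₂(0.4603/0.0374) = 1.66696
  P(3)·log₂(P(3)/Q(3)) = 0.2119·log₂(0.2119/0.3694) = -0.16990
  P(4)·log₂(P(4)/Q(4)) = 0.045·log₂(0.045/0.4077) = -0.14308

D_KL(P||Q) = 0.17205 + 1.66696 - 0.16990 - 0.14308 = 1.52603 ≈ 1.5260 bits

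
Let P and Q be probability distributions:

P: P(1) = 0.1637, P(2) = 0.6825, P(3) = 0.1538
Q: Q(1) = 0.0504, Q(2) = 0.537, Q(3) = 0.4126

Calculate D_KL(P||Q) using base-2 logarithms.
0.2953 bits

D_KL(P||Q) = Σ P(x) log₂(P(x)/Q(x))

Computing term by term:
  P(1)·log₂(P(1)/Q(1)) = 0.1637·log₂(0.1637/0.0504) = 0.27822
  P(2)·log₂(P(2)/Q(2)) = 0.6825·log₂(0.6825/0.537) = 0.23608
  P(3)·log₂(P(3)/Q(3)) = 0.1538·log₂(0.1538/0.4126) = -0.21896

D_KL(P||Q) = 0.27822 + 0.23608 - 0.21896 = 0.29534 ≈ 0.2953 bits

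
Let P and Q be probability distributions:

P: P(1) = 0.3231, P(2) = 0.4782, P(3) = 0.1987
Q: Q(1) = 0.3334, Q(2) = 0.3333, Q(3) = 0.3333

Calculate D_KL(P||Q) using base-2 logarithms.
0.0861 bits

D_KL(P||Q) = Σ P(x) log₂(P(x)/Q(x))

Computing term by term:
  P(1)·log₂(P(1)/Q(1)) = 0.3231·log₂(0.3231/0.3334) = -0.01463
  P(2)·log₂(P(2)/Q(2)) = 0.4782·log₂(0.4782/0.3333) = 0.24904
  P(3)·log₂(P(3)/Q(3)) = 0.1987·log₂(0.1987/0.3333) = -0.14828

D_KL(P||Q) = -0.01463 + 0.24904 - 0.14828 = 0.08613 ≈ 0.0861 bits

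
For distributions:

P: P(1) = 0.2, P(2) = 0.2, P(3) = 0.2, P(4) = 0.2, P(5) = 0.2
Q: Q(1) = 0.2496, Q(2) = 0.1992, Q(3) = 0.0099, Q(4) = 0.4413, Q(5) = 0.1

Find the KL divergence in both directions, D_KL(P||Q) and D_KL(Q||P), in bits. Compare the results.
D_KL(P||Q) = 0.7762 bits, D_KL(Q||P) = 0.4396 bits. D_KL(P||Q) is larger than D_KL(Q||P) by 0.3366 bits; the two directions differ.

D_KL(P||Q) = Σ P(x) log₂(P(x)/Q(x))

Computing term by term:
  P(1)·log₂(P(1)/Q(1)) = 0.2·log₂(0.2/0.2496) = -0.06392
  P(2)·log₂(P(2)/Q(2)) = 0.2·log₂(0.2/0.1992) = 0.00116
  P(3)·log₂(P(3)/Q(3)) = 0.2·log₂(0.2/0.0099) = 0.86729
  P(4)·log₂(P(4)/Q(4)) = 0.2·log₂(0.2/0.4413) = -0.22835
  P(5)·log₂(P(5)/Q(5)) = 0.2·log₂(0.2/0.1) = 0.20000

D_KL(P||Q) = -0.06392 + 0.00116 + 0.86729 - 0.22835 + 0.20000 = 0.77618 ≈ 0.7762 bits

D_KL(Q||P) = Σ Q(x) log₂(Q(x)/P(x))

Computing term by term:
  Q(1)·log₂(Q(1)/P(1)) = 0.2496·log₂(0.2496/0.2) = 0.07978
  Q(2)·log₂(Q(2)/P(2)) = 0.1992·log₂(0.1992/0.2) = -0.00115
  Q(3)·log₂(Q(3)/P(3)) = 0.0099·log₂(0.0099/0.2) = -0.04293
  Q(4)·log₂(Q(4)/P(4)) = 0.4413·log₂(0.4413/0.2) = 0.50386
  Q(5)·log₂(Q(5)/P(5)) = 0.1·log₂(0.1/0.2) = -0.10000

D_KL(Q||P) = 0.07978 - 0.00115 - 0.04293 + 0.50386 - 0.10000 = 0.43956 ≈ 0.4396 bits

These are NOT equal (difference: 0.3366 bits). KL divergence is asymmetric: D_KL(P||Q) ≠ D_KL(Q||P) in general.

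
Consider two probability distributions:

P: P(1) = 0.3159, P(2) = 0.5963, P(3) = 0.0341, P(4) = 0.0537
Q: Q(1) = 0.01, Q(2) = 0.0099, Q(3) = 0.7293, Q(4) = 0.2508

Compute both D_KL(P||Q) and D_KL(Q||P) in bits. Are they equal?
D_KL(P||Q) = 4.8291 bits, D_KL(Q||P) = 3.6719 bits. No, they are not equal.

D_KL(P||Q) = Σ P(x) log₂(P(x)/Q(x))

Computing term by term:
  P(1)·log₂(P(1)/Q(1)) = 0.3159·log₂(0.3159/0.01) = 1.57362
  P(2)·log₂(P(2)/Q(2)) = 0.5963·log₂(0.5963/0.0099) = 3.52560
  P(3)·log₂(P(3)/Q(3)) = 0.0341·log₂(0.0341/0.7293) = -0.15068
  P(4)·log₂(P(4)/Q(4)) = 0.0537·log₂(0.0537/0.2508) = -0.11940

D_KL(P||Q) = 1.57362 + 3.52560 - 0.15068 - 0.11940 = 4.82914 ≈ 4.8291 bits

D_KL(Q||P) = Σ Q(x) log₂(Q(x)/P(x))

Computing term by term:
  Q(1)·log₂(Q(1)/P(1)) = 0.01·log₂(0.01/0.3159) = -0.04981
  Q(2)·log₂(Q(2)/P(2)) = 0.0099·log₂(0.0099/0.5963) = -0.05853
  Q(3)·log₂(Q(3)/P(3)) = 0.7293·log₂(0.7293/0.0341) = 3.22254
  Q(4)·log₂(Q(4)/P(4)) = 0.2508·log₂(0.2508/0.0537) = 0.55766

D_KL(Q||P) = -0.04981 - 0.05853 + 3.22254 + 0.55766 = 3.67186 ≈ 3.6719 bits

These are NOT equal (difference: 1.1572 bits). KL divergence is asymmetric: D_KL(P||Q) ≠ D_KL(Q||P) in general.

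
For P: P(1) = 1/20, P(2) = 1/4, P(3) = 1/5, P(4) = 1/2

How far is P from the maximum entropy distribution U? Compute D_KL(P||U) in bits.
0.3195 bits

U(i) = 1/4 for all i

D_KL(P||U) = Σ P(x) log₂(P(x) / (1/4))
           = Σ P(x) log₂(P(x)) + log₂(4)
           = log₂(4) - H(P)

H(P) = -Σ P(x) log₂(P(x)):
  -P(1)·log₂(P(1)) = -(1/20)·log₂(1/20) = 0.21610
  -P(2)·log₂(P(2)) = -(1/4)·log₂(1/4) = 0.50000
  -P(3)·log₂(P(3)) = -(1/5)·log₂(1/5) = 0.46439
  -P(4)·log₂(P(4)) = -(1/2)·log₂(1/2) = 0.50000
H(P) = 0.21610 + 0.50000 + 0.46439 + 0.50000 = 1.68049 bits

log₂(4) = 2.00000 bits

D_KL(P||U) = 2.00000 - 1.68049 = 0.31951 ≈ 0.3195 bits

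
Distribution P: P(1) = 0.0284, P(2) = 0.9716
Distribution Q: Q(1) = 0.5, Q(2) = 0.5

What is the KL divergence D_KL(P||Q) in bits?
0.8137 bits

D_KL(P||Q) = Σ P(x) log₂(P(x)/Q(x))

Computing term by term:
  P(1)·log₂(P(1)/Q(1)) = 0.0284·log₂(0.0284/0.5) = -0.11752
  P(2)·log₂(P(2)/Q(2)) = 0.9716·log₂(0.9716/0.5) = 0.93121

D_KL(P||Q) = -0.11752 + 0.93121 = 0.81369 ≈ 0.8137 bits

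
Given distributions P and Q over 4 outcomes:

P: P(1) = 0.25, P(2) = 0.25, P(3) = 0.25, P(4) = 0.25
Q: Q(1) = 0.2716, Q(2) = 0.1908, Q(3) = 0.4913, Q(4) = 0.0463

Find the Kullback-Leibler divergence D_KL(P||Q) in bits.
0.4321 bits

D_KL(P||Q) = Σ P(x) log₂(P(x)/Q(x))

Computing term by term:
  P(1)·log₂(P(1)/Q(1)) = 0.25·log₂(0.25/0.2716) = -0.02989
  P(2)·log₂(P(2)/Q(2)) = 0.25·log₂(0.25/0.1908) = 0.09747
  P(3)·log₂(P(3)/Q(3)) = 0.25·log₂(0.25/0.4913) = -0.24367
  P(4)·log₂(P(4)/Q(4)) = 0.25·log₂(0.25/0.0463) = 0.60821

D_KL(P||Q) = -0.02989 + 0.09747 - 0.24367 + 0.60821 = 0.43212 ≈ 0.4321 bits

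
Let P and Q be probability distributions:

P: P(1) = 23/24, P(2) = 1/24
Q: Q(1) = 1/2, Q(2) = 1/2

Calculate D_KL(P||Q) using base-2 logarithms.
0.7501 bits

D_KL(P||Q) = Σ P(x) log₂(P(x)/Q(x))

Computing term by term:
  P(1)·log₂(P(1)/Q(1)) = (23/24)·log₂((23/24)/(1/2)) = 0.89949
  P(2)·log₂(P(2)/Q(2)) = (1/24)·log₂((1/24)/(1/2)) = -0.14937

D_KL(P||Q) = 0.89949 - 0.14937 = 0.75012 ≈ 0.7501 bits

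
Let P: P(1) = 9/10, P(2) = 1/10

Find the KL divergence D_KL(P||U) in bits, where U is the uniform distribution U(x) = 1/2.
0.5310 bits

U(i) = 1/2 for all i

D_KL(P||U) = Σ P(x) log₂(P(x) / (1/2))
           = Σ P(x) log₂(P(x)) + log₂(2)
           = log₂(2) - H(P)

H(P) = -Σ P(x) log₂(P(x)):
  -P(1)·log₂(P(1)) = -(9/10)·log₂(9/10) = 0.13680
  -P(2)·log₂(P(2)) = -(1/10)·log₂(1/10) = 0.33219
H(P) = 0.13680 + 0.33219 = 0.46899 bits

log₂(2) = 1.00000 bits

D_KL(P||U) = 1.00000 - 0.46899 = 0.53101 ≈ 0.5310 bits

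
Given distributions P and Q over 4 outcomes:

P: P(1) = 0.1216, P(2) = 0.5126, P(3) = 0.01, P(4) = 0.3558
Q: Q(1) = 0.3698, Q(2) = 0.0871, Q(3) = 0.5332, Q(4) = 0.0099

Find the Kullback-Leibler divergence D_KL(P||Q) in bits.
2.8969 bits

D_KL(P||Q) = Σ P(x) log₂(P(x)/Q(x))

Computing term by term:
  P(1)·log₂(P(1)/Q(1)) = 0.1216·log₂(0.1216/0.3698) = -0.19512
  P(2)·log₂(P(2)/Q(2)) = 0.5126·log₂(0.5126/0.0871) = 1.31076
  P(3)·log₂(P(3)/Q(3)) = 0.01·log₂(0.01/0.5332) = -0.05737
  P(4)·log₂(P(4)/Q(4)) = 0.3558·log₂(0.3558/0.0099) = 1.83859

D_KL(P||Q) = -0.19512 + 1.31076 - 0.05737 + 1.83859 = 2.89686 ≈ 2.8969 bits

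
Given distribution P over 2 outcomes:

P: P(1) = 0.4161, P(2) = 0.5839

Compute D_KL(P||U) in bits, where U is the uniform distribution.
0.0204 bits

U(i) = 1/2 for all i

D_KL(P||U) = Σ P(x) log₂(P(x) / (1/2))
           = Σ P(x) log₂(P(x)) + log₂(2)
           = log₂(2) - H(P)

H(P) = -Σ P(x) log₂(P(x)):
  -P(1)·log₂(P(1)) = -(0.4161)·log₂(0.4161) = 0.52637
  -P(2)·log₂(P(2)) = -(0.5839)·log₂(0.5839) = 0.45323
H(P) = 0.52637 + 0.45323 = 0.97960 bits

log₂(2) = 1.00000 bits

D_KL(P||U) = 1.00000 - 0.97960 = 0.02040 ≈ 0.0204 bits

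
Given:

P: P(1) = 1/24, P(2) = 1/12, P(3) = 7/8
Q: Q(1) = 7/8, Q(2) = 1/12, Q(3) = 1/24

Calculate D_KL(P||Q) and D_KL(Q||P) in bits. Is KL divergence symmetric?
D_KL(P||Q) = 3.6603 bits, D_KL(Q||P) = 3.6603 bits. The two values coincide for this particular pair, but no — KL divergence is not symmetric in general.

D_KL(P||Q) = Σ P(x) log₂(P(x)/Q(x))

Computing term by term:
  P(1)·log₂(P(1)/Q(1)) = (1/24)·log₂((1/24)/(7/8)) = -0.18301
  P(2)·log₂(P(2)/Q(2)) = (1/12)·log₂((1/12)/(1/12)) = 0.00000
  P(3)·log₂(P(3)/Q(3)) = (7/8)·log₂((7/8)/(1/24)) = 3.84328

D_KL(P||Q) = -0.18301 + 0.00000 + 3.84328 = 3.66027 ≈ 3.6603 bits

D_KL(Q||P) = Σ Q(x) log₂(Q(x)/P(x))

Computing term by term:
  Q(1)·log₂(Q(1)/P(1)) = (7/8)·log₂((7/8)/(1/24)) = 3.84328
  Q(2)·log₂(Q(2)/P(2)) = (1/12)·log₂((1/12)/(1/12)) = 0.00000
  Q(3)·log₂(Q(3)/P(3)) = (1/24)·log₂((1/24)/(7/8)) = -0.18301

D_KL(Q||P) = 3.84328 + 0.00000 - 0.18301 = 3.66027 ≈ 3.6603 bits

These ARE equal here. Q is P with outcomes relabeled (Q(1) = P(3), Q(3) = P(1)) by a relabeling that is its own inverse, so the two sums contain exactly the same terms in a different order. This is a special case — KL divergence is not symmetric in general: D_KL(P||Q) ≠ D_KL(Q||P) for most P, Q.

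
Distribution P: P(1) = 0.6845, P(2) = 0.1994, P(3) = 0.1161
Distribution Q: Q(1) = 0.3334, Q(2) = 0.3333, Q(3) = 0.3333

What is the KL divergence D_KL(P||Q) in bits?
0.3859 bits

D_KL(P||Q) = Σ P(x) log₂(P(x)/Q(x))

Computing term by term:
  P(1)·log₂(P(1)/Q(1)) = 0.6845·log₂(0.6845/0.3334) = 0.71037
  P(2)·log₂(P(2)/Q(2)) = 0.1994·log₂(0.1994/0.3333) = -0.14779
  P(3)·log₂(P(3)/Q(3)) = 0.1161·log₂(0.1161/0.3333) = -0.17664

D_KL(P||Q) = 0.71037 - 0.14779 - 0.17664 = 0.38594 ≈ 0.3859 bits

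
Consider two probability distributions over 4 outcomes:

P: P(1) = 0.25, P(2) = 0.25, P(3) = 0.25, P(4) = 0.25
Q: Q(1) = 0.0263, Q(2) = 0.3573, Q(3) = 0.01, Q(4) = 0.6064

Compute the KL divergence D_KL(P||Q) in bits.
1.5248 bits

D_KL(P||Q) = Σ P(x) log₂(P(x)/Q(x))

Computing term by term:
  P(1)·log₂(P(1)/Q(1)) = 0.25·log₂(0.25/0.0263) = 0.81220
  P(2)·log₂(P(2)/Q(2)) = 0.25·log₂(0.25/0.3573) = -0.12880
  P(3)·log₂(P(3)/Q(3)) = 0.25·log₂(0.25/0.01) = 1.16096
  P(4)·log₂(P(4)/Q(4)) = 0.25·log₂(0.25/0.6064) = -0.31959

D_KL(P||Q) = 0.81220 - 0.12880 + 1.16096 - 0.31959 = 1.52477 ≈ 1.5248 bits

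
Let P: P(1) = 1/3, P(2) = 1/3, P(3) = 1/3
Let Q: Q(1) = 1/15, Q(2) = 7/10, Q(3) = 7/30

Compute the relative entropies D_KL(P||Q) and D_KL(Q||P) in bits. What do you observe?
D_KL(P||Q) = 0.5887 bits, D_KL(Q||P) = 0.4744 bits. The two directions give different values (D_KL(P||Q) exceeds D_KL(Q||P) by 0.1143 bits): KL divergence is asymmetric.

D_KL(P||Q) = Σ P(x) log₂(P(x)/Q(x))

Computing term by term:
  P(1)·log₂(P(1)/Q(1)) = (1/3)·log₂((1/3)/(1/15)) = 0.77398
  P(2)·log₂(P(2)/Q(2)) = (1/3)·log₂((1/3)/(7/10)) = -0.35680
  P(3)·log₂(P(3)/Q(3)) = (1/3)·log₂((1/3)/(7/30)) = 0.17152

D_KL(P||Q) = 0.77398 - 0.35680 + 0.17152 = 0.58870 ≈ 0.5887 bits

D_KL(Q||P) = Σ Q(x) log₂(Q(x)/P(x))

Computing term by term:
  Q(1)·log₂(Q(1)/P(1)) = (1/15)·log₂((1/15)/(1/3)) = -0.15480
  Q(2)·log₂(Q(2)/P(2)) = (7/10)·log₂((7/10)/(1/3)) = 0.74927
  Q(3)·log₂(Q(3)/P(3)) = (7/30)·log₂((7/30)/(1/3)) = -0.12007

D_KL(Q||P) = -0.15480 + 0.74927 - 0.12007 = 0.47440 ≈ 0.4744 bits

These are NOT equal (difference: 0.1143 bits). KL divergence is asymmetric: D_KL(P||Q) ≠ D_KL(Q||P) in general.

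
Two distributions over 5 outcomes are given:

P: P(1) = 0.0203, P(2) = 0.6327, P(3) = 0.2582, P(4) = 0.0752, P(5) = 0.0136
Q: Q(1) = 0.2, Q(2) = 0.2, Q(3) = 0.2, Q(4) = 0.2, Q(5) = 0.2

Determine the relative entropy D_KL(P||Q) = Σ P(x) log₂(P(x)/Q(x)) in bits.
0.9205 bits

D_KL(P||Q) = Σ P(x) log₂(P(x)/Q(x))

Computing term by term:
  P(1)·log₂(P(1)/Q(1)) = 0.0203·log₂(0.0203/0.2) = -0.06700
  P(2)·log₂(P(2)/Q(2)) = 0.6327·log₂(0.6327/0.2) = 1.05124
  P(3)·log₂(P(3)/Q(3)) = 0.2582·log₂(0.2582/0.2) = 0.09514
  P(4)·log₂(P(4)/Q(4)) = 0.0752·log₂(0.0752/0.2) = -0.10612
  P(5)·log₂(P(5)/Q(5)) = 0.0136·log₂(0.0136/0.2) = -0.05275

D_KL(P||Q) = -0.06700 + 1.05124 + 0.09514 - 0.10612 - 0.05275 = 0.92051 ≈ 0.9205 bits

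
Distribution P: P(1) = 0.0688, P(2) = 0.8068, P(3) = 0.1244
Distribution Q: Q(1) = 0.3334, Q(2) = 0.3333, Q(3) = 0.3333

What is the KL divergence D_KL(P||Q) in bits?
0.6955 bits

D_KL(P||Q) = Σ P(x) log₂(P(x)/Q(x))

Computing term by term:
  P(1)·log₂(P(1)/Q(1)) = 0.0688·log₂(0.0688/0.3334) = -0.15664
  P(2)·log₂(P(2)/Q(2)) = 0.8068·log₂(0.8068/0.3333) = 1.02898
  P(3)·log₂(P(3)/Q(3)) = 0.1244·log₂(0.1244/0.3333) = -0.17688

D_KL(P||Q) = -0.15664 + 1.02898 - 0.17688 = 0.69546 ≈ 0.6955 bits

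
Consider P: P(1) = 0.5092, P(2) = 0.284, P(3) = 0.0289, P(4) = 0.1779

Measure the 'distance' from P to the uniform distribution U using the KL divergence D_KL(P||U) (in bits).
0.3976 bits

U(i) = 1/4 for all i

D_KL(P||U) = Σ P(x) log₂(P(x) / (1/4))
           = Σ P(x) log₂(P(x)) + log₂(4)
           = log₂(4) - H(P)

H(P) = -Σ P(x) log₂(P(x)):
  -P(1)·log₂(P(1)) = -(0.5092)·log₂(0.5092) = 0.49581
  -P(2)·log₂(P(2)) = -(0.284)·log₂(0.284) = 0.51575
  -P(3)·log₂(P(3)) = -(0.0289)·log₂(0.0289) = 0.14776
  -P(4)·log₂(P(4)) = -(0.1779)·log₂(0.1779) = 0.44312
H(P) = 0.49581 + 0.51575 + 0.14776 + 0.44312 = 1.60244 bits

log₂(4) = 2.00000 bits

D_KL(P||U) = 2.00000 - 1.60244 = 0.39756 ≈ 0.3976 bits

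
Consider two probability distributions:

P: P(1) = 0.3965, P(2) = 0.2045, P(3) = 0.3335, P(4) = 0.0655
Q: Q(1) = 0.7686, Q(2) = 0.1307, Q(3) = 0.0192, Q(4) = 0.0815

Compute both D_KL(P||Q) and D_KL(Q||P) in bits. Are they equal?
D_KL(P||Q) = 1.1063 bits, D_KL(Q||P) = 0.5962 bits. No, they are not equal.

D_KL(P||Q) = Σ P(x) log₂(P(x)/Q(x))

Computing term by term:
  P(1)·log₂(P(1)/Q(1)) = 0.3965·log₂(0.3965/0.7686) = -0.37862
  P(2)·log₂(P(2)/Q(2)) = 0.2045·log₂(0.2045/0.1307) = 0.13207
  P(3)·log₂(P(3)/Q(3)) = 0.3335·log₂(0.3335/0.0192) = 1.37352
  P(4)·log₂(P(4)/Q(4)) = 0.0655·log₂(0.0655/0.0815) = -0.02065

D_KL(P||Q) = -0.37862 + 0.13207 + 1.37352 - 0.02065 = 1.10632 ≈ 1.1063 bits

D_KL(Q||P) = Σ Q(x) log₂(Q(x)/P(x))

Computing term by term:
  Q(1)·log₂(Q(1)/P(1)) = 0.7686·log₂(0.7686/0.3965) = 0.73395
  Q(2)·log₂(Q(2)/P(2)) = 0.1307·log₂(0.1307/0.2045) = -0.08441
  Q(3)·log₂(Q(3)/P(3)) = 0.0192·log₂(0.0192/0.3335) = -0.07908
  Q(4)·log₂(Q(4)/P(4)) = 0.0815·log₂(0.0815/0.0655) = 0.02570

D_KL(Q||P) = 0.73395 - 0.08441 - 0.07908 + 0.02570 = 0.59616 ≈ 0.5962 bits

These are NOT equal (difference: 0.5101 bits). KL divergence is asymmetric: D_KL(P||Q) ≠ D_KL(Q||P) in general.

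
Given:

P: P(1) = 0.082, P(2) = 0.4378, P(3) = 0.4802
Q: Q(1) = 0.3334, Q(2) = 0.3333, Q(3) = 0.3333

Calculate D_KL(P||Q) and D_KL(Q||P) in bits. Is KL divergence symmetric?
D_KL(P||Q) = 0.2593 bits, D_KL(Q||P) = 0.3679 bits. No, KL divergence is not symmetric.

D_KL(P||Q) = Σ P(x) log₂(P(x)/Q(x))

Computing term by term:
  P(1)·log₂(P(1)/Q(1)) = 0.082·log₂(0.082/0.3334) = -0.16593
  P(2)·log₂(P(2)/Q(2)) = 0.4378·log₂(0.4378/0.3333) = 0.17225
  P(3)·log₂(P(3)/Q(3)) = 0.4802·log₂(0.4802/0.3333) = 0.25298

D_KL(P||Q) = -0.16593 + 0.17225 + 0.25298 = 0.25930 ≈ 0.2593 bits

D_KL(Q||P) = Σ Q(x) log₂(Q(x)/P(x))

Computing term by term:
  Q(1)·log₂(Q(1)/P(1)) = 0.3334·log₂(0.3334/0.082) = 0.67465
  Q(2)·log₂(Q(2)/P(2)) = 0.3333·log₂(0.3333/0.4378) = -0.13114
  Q(3)·log₂(Q(3)/P(3)) = 0.3333·log₂(0.3333/0.4802) = -0.17559

D_KL(Q||P) = 0.67465 - 0.13114 - 0.17559 = 0.36792 ≈ 0.3679 bits

These are NOT equal (difference: 0.1086 bits). KL divergence is asymmetric: D_KL(P||Q) ≠ D_KL(Q||P) in general.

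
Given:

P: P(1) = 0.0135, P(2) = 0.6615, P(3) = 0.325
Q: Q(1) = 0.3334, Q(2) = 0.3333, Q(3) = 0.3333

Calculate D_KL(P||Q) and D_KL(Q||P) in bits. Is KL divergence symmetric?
D_KL(P||Q) = 0.5799 bits, D_KL(Q||P) = 1.2249 bits. No, KL divergence is not symmetric.

D_KL(P||Q) = Σ P(x) log₂(P(x)/Q(x))

Computing term by term:
  P(1)·log₂(P(1)/Q(1)) = 0.0135·log₂(0.0135/0.3334) = -0.06245
  P(2)·log₂(P(2)/Q(2)) = 0.6615·log₂(0.6615/0.3333) = 0.65417
  P(3)·log₂(P(3)/Q(3)) = 0.325·log₂(0.325/0.3333) = -0.01182

D_KL(P||Q) = -0.06245 + 0.65417 - 0.01182 = 0.57990 ≈ 0.5799 bits

D_KL(Q||P) = Σ Q(x) log₂(Q(x)/P(x))

Computing term by term:
  Q(1)·log₂(Q(1)/P(1)) = 0.3334·log₂(0.3334/0.0135) = 1.54238
  Q(2)·log₂(Q(2)/P(2)) = 0.3333·log₂(0.3333/0.6615) = -0.32961
  Q(3)·log₂(Q(3)/P(3)) = 0.3333·log₂(0.3333/0.325) = 0.01213

D_KL(Q||P) = 1.54238 - 0.32961 + 0.01213 = 1.22490 ≈ 1.2249 bits

These are NOT equal (difference: 0.6450 bits). KL divergence is asymmetric: D_KL(P||Q) ≠ D_KL(Q||P) in general.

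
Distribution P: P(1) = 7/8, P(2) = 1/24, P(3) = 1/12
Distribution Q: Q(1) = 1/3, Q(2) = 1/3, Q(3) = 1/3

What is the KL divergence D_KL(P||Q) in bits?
0.9266 bits

D_KL(P||Q) = Σ P(x) log₂(P(x)/Q(x))

Computing term by term:
  P(1)·log₂(P(1)/Q(1)) = (7/8)·log₂((7/8)/(1/3)) = 1.21828
  P(2)·log₂(P(2)/Q(2)) = (1/24)·log₂((1/24)/(1/3)) = -0.12500
  P(3)·log₂(P(3)/Q(3)) = (1/12)·log₂((1/12)/(1/3)) = -0.16667

D_KL(P||Q) = 1.21828 - 0.12500 - 0.16667 = 0.92661 ≈ 0.9266 bits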